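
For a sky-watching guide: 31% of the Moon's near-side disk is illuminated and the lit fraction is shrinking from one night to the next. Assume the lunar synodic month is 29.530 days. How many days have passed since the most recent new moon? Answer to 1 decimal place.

24.0 days

From f = (1 − cos θ)/2: cos θ = 1 − 2×0.31 = 0.380; arccos → 67.7°.
Since the Moon is past full (waning), take the reflex angle: θ = 360° − 67.7° = 292.3°.
That fraction of the synodic month is 292.3/360 × 29.530 d ≈ 23.98 d.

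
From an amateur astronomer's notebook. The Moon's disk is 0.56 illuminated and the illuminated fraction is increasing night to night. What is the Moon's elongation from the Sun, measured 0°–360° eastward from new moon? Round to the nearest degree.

Invert f = (1 − cos θ)/2 to get cos θ = 1 − 2(0.56) = -0.120, hence θ₀ = arccos -0.120 = 96.9°.
The Moon is waxing (0°–180°), so θ = 96.9° directly.

97°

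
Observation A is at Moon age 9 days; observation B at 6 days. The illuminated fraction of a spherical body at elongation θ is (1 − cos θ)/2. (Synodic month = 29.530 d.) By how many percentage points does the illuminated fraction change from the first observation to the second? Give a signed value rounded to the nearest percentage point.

First observation: θ = 360°·9/29.530 = 109.7°, so f = 0.669.
Second observation: θ = 73.1°, f = 0.355.
Δf = 0.355 − 0.669 = -0.314, i.e. -31 pp.

-31 percentage points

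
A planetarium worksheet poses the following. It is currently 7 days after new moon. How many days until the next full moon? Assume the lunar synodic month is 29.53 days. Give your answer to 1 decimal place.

7.8 days

Full moon occurs at elongation 180°, i.e. at age 29.53 × 180/360 = 14.765 d.
That is 14.765 − 7 = 7.765 days ahead.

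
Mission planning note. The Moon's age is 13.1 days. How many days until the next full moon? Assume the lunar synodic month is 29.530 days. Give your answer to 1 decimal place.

1.7 days

Full moon occurs at elongation 180°, i.e. at age 29.530 × 180/360 = 14.765 d.
So 1.665 days remain (14.765 − 13.1).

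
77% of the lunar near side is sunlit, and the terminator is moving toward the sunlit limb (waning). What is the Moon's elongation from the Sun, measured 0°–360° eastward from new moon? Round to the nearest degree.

237°

From f = (1 − cos θ)/2: cos θ = 1 − 2×0.77 = -0.540; arccos → 122.7°.
A waning Moon lies in 180°–360°, so θ = 360° − 122.7° = 237.3°.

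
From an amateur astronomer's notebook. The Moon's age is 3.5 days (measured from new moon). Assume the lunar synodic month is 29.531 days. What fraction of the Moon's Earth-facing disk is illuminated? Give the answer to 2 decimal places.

Elongation θ = 360° × 3.5/29.531 ≈ 42.7°.
Illuminated fraction = (1 − cos 42.7°)/2 = (1 − 0.735)/2 ≈ 0.132.

0.13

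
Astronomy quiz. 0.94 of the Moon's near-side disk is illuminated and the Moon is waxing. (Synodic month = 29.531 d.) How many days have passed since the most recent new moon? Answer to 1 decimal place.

cos θ = 1 − 2f = -0.880, giving a principal value of 151.6°.
Before full moon the principal value applies: θ = 151.6°.
Age = 29.531 × 151.6°/360° ≈ 12.44 days.

12.4 days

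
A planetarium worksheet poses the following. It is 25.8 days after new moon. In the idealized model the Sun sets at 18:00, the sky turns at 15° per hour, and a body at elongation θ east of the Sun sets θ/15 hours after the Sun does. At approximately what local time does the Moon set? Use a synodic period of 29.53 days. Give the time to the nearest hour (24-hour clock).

Elongation θ = 360° × 25.8/29.53 ≈ 314.5°.
Delay after the Sun = 314.5° / (15°/h) ≈ 20.97 h.
18:00 + 20.97 h ≈ 14:58 → 15:00 to the nearest hour.

15:00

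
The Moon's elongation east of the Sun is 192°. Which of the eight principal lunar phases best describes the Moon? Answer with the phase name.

full moon

The full moon sector spans roughly 158°–202°; 192° falls inside it.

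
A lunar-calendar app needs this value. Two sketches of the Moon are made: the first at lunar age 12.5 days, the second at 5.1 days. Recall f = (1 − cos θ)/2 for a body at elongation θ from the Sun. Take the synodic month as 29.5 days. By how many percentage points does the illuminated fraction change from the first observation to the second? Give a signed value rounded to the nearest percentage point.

-68 percentage points

First observation: θ = 360°·12.5/29.5 = 152.5°, so f = 0.944.
Second observation: θ = 62.2°, f = 0.267.
Δf = 0.267 − 0.944 = -0.677, i.e. -68 pp.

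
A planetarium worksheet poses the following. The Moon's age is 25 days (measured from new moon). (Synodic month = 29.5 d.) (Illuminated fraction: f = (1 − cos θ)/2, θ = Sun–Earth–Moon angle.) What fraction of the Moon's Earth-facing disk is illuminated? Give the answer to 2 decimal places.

Elongation θ = 360° × 25/29.5 ≈ 305.1°.
With cos θ = 0.575, the lit fraction is (1 − 0.575)/2 ≈ 0.213.

0.21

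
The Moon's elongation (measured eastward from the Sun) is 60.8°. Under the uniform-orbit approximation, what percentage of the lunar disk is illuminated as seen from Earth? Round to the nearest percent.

cos 60.8° = 0.488, so f = (1 − 0.488)/2 = 0.256, i.e. 26%.

26%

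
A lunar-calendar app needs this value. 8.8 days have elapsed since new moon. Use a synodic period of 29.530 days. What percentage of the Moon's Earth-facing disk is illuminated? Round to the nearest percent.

65%

Phase angle: θ = 360°·(8.8 d)/(29.530 d) = 107.3°.
With cos θ = (-0.297), the lit fraction is (1 − (-0.297))/2 ≈ 0.649, so 65%.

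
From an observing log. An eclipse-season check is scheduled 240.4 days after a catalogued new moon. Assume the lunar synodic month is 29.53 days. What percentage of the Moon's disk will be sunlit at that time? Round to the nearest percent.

18%

240.4/29.53 = 8.141 lunations, so 8 complete cycles and 4.16 d into the next.
Elongation θ = 360° × 4.16/29.53 ≈ 50.7°.
cos 50.7° = 0.633, so f = (1 − 0.633)/2 = 0.183, so 18%.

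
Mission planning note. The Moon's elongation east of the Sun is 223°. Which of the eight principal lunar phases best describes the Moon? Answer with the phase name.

waning gibbous

223° lies in the waning gibbous sector of the 8-phase cycle.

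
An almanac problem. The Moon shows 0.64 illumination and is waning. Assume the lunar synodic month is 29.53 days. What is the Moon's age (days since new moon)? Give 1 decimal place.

Invert f = (1 − cos θ)/2 to get cos θ = 1 − 2(0.64) = -0.280, hence θ₀ = arccos -0.280 = 106.3°.
A waning Moon lies in 180°–360°, so θ = 360° − 106.3° = 253.7°.
At 360°/29.53 d per day, 253.7° corresponds to 20.81 days.

20.8 days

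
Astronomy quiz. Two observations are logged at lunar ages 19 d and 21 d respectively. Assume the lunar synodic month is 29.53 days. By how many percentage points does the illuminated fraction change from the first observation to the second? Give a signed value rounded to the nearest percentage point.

-19 pp

First observation: θ = 360°·19/29.53 = 231.6°, so f = 0.810.
Second observation: θ = 256.0°, f = 0.621.
Δf = 0.621 − 0.810 = -0.190, i.e. -19 pp.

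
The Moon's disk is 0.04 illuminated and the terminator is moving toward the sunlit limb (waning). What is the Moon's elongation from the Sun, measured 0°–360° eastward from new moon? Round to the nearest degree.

Invert f = (1 − cos θ)/2 to get cos θ = 1 − 2(0.04) = 0.920, hence θ₀ = arccos 0.920 = 23.1°.
Since the Moon is past full (waning), take the reflex angle: θ = 360° − 23.1° = 336.9°.

337°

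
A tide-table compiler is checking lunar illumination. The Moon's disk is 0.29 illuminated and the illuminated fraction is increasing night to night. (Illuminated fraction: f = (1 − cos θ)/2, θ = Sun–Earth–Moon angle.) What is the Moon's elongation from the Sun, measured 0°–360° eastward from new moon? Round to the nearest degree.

65°

From f = (1 − cos θ)/2: cos θ = 1 − 2×0.29 = 0.420; arccos → 65.2°.
The Moon is waxing (0°–180°), so θ = 65.2° directly.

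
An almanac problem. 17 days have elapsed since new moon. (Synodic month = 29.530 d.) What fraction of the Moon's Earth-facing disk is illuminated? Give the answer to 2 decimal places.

The Moon has covered 17/29.530 of its cycle, so θ ≈ 360° × 17/29.530 = 207.2°.
With cos θ = (-0.889), the lit fraction is (1 − (-0.889))/2 ≈ 0.945.

0.94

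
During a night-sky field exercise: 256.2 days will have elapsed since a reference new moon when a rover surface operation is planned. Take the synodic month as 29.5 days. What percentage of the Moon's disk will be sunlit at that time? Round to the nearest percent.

256.2/29.5 = 8.685 lunations, so 8 complete cycles and 20.20 d into the next.
The Moon has covered 20.20/29.5 of its cycle, so θ ≈ 360° × 20.20/29.5 = 246.5°.
cos 246.5° = (-0.399), so f = (1 − (-0.399))/2 = 0.699, so 70%.

70%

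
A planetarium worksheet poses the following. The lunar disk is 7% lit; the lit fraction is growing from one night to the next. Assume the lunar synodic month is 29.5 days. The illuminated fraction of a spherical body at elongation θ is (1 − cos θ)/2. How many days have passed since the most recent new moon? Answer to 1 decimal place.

2.5 days

Invert f = (1 − cos θ)/2 to get cos θ = 1 − 2(0.07) = 0.860, hence θ₀ = arccos 0.860 = 30.7°.
Waxing ⇒ before full, so θ = 30.7°.
Age = 29.5 × 30.7°/360° ≈ 2.51 days.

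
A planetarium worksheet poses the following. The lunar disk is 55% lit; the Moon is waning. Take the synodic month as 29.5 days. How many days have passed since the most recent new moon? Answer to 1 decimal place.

cos θ = 1 − 2f = -0.100, giving a principal value of 95.7°.
A waning Moon lies in 180°–360°, so θ = 360° − 95.7° = 264.3°.
Age = 29.5 × 264.3°/360° ≈ 21.65 days.

21.7 days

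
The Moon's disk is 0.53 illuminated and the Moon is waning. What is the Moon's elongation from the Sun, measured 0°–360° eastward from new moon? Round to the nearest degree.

From f = (1 − cos θ)/2: cos θ = 1 − 2×0.53 = -0.060; arccos → 93.4°.
Since the Moon is past full (waning), take the reflex angle: θ = 360° − 93.4° = 266.6°.

267°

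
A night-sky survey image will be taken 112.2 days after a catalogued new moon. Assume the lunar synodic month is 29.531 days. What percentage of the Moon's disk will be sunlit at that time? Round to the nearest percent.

35%

Reduce mod P: 112.2 − 3×29.531 = 23.61 d into the current lunation.
Elongation θ = 360° × 23.61/29.531 ≈ 287.8°.
With cos θ = 0.305, the lit fraction is (1 − 0.305)/2 ≈ 0.347, so 35%.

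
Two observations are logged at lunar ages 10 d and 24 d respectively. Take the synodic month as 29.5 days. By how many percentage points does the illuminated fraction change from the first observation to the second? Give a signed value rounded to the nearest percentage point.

-46 pp

First observation: θ = 360°·10/29.5 = 122.0°, so f = 0.765.
Second observation: θ = 292.9°, f = 0.306.
Δf = 0.306 − 0.765 = -0.460, i.e. -46 pp.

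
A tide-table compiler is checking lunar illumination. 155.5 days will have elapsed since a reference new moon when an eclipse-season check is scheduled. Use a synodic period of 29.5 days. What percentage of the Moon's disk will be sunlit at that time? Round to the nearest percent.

57%

155.5/29.5 = 5.271 lunations, so 5 complete cycles and 8.00 d into the next.
Elongation θ = 360° × 8.00/29.5 ≈ 97.6°.
With cos θ = (-0.133), the lit fraction is (1 − (-0.133))/2 ≈ 0.566, so 57%.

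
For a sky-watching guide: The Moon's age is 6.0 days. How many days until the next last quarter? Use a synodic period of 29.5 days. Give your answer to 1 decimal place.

Last quarter occurs at elongation 270°, i.e. at age 29.5 × 270/360 = 22.125 d.
So 16.125 days remain (22.125 − 6.0).

16.1 days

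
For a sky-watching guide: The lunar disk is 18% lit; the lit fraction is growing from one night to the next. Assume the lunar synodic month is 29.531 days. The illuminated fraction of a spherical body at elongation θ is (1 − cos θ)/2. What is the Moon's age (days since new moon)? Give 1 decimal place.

4.1 days

cos θ = 1 − 2f = 0.640, giving a principal value of 50.2°.
The Moon is waxing (0°–180°), so θ = 50.2° directly.
Age = 29.531 × 50.2°/360° ≈ 4.12 days.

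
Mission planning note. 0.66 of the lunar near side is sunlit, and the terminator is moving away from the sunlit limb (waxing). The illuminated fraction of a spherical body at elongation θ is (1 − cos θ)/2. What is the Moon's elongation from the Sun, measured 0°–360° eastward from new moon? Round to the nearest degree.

cos θ = 1 − 2f = -0.320, giving a principal value of 108.7°.
Before full moon the principal value applies: θ = 108.7°.

109°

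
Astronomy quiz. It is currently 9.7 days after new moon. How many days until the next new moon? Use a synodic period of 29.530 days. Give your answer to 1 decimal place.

19.8 days

The next new moon completes the synodic month: 29.530 − 9.7 = 19.830 days.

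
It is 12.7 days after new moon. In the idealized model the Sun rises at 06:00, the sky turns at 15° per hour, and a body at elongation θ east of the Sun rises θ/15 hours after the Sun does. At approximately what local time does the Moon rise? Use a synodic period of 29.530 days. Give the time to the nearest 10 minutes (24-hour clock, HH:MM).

16:20

Phase angle: θ = 360°·(12.7 d)/(29.530 d) = 154.8°.
Delay after the Sun = 154.8° / (15°/h) ≈ 10.32 h.
06:00 + 10.322 h ≈ 16:19 → 16:20 to the nearest ten minutes.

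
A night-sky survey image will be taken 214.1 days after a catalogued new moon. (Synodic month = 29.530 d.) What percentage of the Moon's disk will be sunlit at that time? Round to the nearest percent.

50%

214.1 d spans 7 complete synodic months (7 × 29.530 = 206.71 d) plus 7.39 d.
Phase angle: θ = 360°·(7.39 d)/(29.530 d) = 90.1°.
With cos θ = (-0.002), the lit fraction is (1 − (-0.002))/2 ≈ 0.501, so 50%.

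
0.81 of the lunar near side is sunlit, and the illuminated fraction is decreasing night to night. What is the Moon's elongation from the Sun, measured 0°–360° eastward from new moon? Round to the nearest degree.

cos θ = 1 − 2f = -0.620, giving a principal value of 128.3°.
Since the Moon is past full (waning), take the reflex angle: θ = 360° − 128.3° = 231.7°.

232°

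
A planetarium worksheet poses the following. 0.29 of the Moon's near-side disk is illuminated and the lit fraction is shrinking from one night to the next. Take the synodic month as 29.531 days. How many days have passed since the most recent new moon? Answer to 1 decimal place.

Invert f = (1 − cos θ)/2 to get cos θ = 1 − 2(0.29) = 0.420, hence θ₀ = arccos 0.420 = 65.2°.
A waning Moon lies in 180°–360°, so θ = 360° − 65.2° = 294.8°.
At 360°/29.531 d per day, 294.8° corresponds to 24.19 days.

24.2 days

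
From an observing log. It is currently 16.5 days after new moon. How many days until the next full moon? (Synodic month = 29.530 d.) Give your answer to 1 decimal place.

27.8 days

Full moon occurs at elongation 180°, i.e. at age 29.530 × 180/360 = 14.765 d.
This lunation's full moon (14.765 d) has passed, so add one period: 44.295 − 16.5 = 27.795 days.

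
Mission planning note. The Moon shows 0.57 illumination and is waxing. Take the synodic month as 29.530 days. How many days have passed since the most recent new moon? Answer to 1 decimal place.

From f = (1 − cos θ)/2: cos θ = 1 − 2×0.57 = -0.140; arccos → 98.0°.
The Moon is waxing (0°–180°), so θ = 98.0° directly.
That fraction of the synodic month is 98.0/360 × 29.530 d ≈ 8.04 d.

8.0 days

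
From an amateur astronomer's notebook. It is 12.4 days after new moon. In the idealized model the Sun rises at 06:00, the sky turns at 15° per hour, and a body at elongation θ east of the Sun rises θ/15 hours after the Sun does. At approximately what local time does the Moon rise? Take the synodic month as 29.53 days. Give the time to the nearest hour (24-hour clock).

16:00

Phase angle: θ = 360°·(12.4 d)/(29.53 d) = 151.2°.
At 15° of sky rotation per hour, 151.2° corresponds to a 10.08 h lag.
06:00 + 10.08 h ≈ 16:05 → 16:00 to the nearest hour.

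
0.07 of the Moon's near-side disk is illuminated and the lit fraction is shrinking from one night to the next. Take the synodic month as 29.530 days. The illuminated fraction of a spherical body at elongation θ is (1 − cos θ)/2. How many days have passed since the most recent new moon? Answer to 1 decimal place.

27.0 days

Invert f = (1 − cos θ)/2 to get cos θ = 1 − 2(0.07) = 0.860, hence θ₀ = arccos 0.860 = 30.7°.
A waning Moon lies in 180°–360°, so θ = 360° − 30.7° = 329.3°.
At 360°/29.530 d per day, 329.3° corresponds to 27.01 days.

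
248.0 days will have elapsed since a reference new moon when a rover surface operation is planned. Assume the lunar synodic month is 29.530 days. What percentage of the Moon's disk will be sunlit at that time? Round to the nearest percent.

Reduce mod P: 248.0 − 8×29.530 = 11.76 d into the current lunation.
Elongation θ = 360° × 11.76/29.530 ≈ 143.4°.
Illuminated fraction = (1 − cos 143.4°)/2 = (1 − (-0.802))/2 ≈ 0.901, so 90%.

90%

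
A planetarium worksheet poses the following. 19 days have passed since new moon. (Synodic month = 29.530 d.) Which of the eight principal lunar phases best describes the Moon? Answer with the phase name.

At 19/29.530 of the cycle, θ ≈ 232° — the waning gibbous range.

waning gibbous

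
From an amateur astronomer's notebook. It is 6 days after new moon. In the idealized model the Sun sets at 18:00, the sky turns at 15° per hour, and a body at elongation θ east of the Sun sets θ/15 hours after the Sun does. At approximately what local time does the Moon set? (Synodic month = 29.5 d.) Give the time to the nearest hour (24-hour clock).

Elongation θ = 360° × 6/29.5 ≈ 73.2°.
Delay after the Sun = 73.2° / (15°/h) ≈ 4.88 h.
18:00 + 4.88 h ≈ 22:53 → 23:00 to the nearest hour.

23:00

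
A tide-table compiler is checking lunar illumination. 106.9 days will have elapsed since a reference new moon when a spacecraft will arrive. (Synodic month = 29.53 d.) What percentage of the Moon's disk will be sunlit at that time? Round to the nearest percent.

Reduce mod P: 106.9 − 3×29.53 = 18.31 d into the current lunation.
The Moon has covered 18.31/29.53 of its cycle, so θ ≈ 360° × 18.31/29.53 = 223.2°.
With cos θ = (-0.729), the lit fraction is (1 − (-0.729))/2 ≈ 0.864, so 86%.

86%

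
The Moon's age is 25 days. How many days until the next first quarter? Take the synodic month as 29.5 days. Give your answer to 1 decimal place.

First quarter occurs at elongation 90°, i.e. at age 29.5 × 90/360 = 7.375 d.
This lunation's first quarter (7.375 d) has passed, so add one period: 36.875 − 25 = 11.875 days.

11.9 days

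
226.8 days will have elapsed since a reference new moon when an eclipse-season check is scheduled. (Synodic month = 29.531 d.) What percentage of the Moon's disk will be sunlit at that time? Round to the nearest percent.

226.8 d spans 7 complete synodic months (7 × 29.531 = 206.72 d) plus 20.08 d.
Elongation θ = 360° × 20.08/29.531 ≈ 244.8°.
With cos θ = (-0.425), the lit fraction is (1 − (-0.425))/2 ≈ 0.713, so 71%.

71%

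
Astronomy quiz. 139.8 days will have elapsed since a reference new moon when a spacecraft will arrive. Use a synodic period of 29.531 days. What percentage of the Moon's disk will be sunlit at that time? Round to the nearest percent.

55%

Reduce mod P: 139.8 − 4×29.531 = 21.68 d into the current lunation.
Elongation θ = 360° × 21.68/29.531 ≈ 264.2°.
With cos θ = (-0.100), the lit fraction is (1 − (-0.100))/2 ≈ 0.550, so 55%.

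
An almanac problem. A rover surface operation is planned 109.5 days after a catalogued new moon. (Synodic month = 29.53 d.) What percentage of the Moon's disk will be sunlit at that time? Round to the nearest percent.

63%

109.5 d spans 3 complete synodic months (3 × 29.53 = 88.59 d) plus 20.91 d.
Phase angle: θ = 360°·(20.91 d)/(29.53 d) = 254.9°.
Illuminated fraction = (1 − cos 254.9°)/2 = (1 − (-0.260))/2 ≈ 0.630, so 63%.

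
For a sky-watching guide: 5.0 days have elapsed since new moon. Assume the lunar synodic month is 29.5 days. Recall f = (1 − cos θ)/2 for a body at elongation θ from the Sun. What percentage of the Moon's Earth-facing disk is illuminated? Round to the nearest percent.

26%

Phase angle: θ = 360°·(5.0 d)/(29.5 d) = 61.0°.
With cos θ = 0.485, the lit fraction is (1 − 0.485)/2 ≈ 0.258, so 26%.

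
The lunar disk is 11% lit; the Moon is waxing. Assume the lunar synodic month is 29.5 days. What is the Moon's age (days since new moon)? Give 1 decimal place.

Invert f = (1 − cos θ)/2 to get cos θ = 1 − 2(0.11) = 0.780, hence θ₀ = arccos 0.780 = 38.7°.
Before full moon the principal value applies: θ = 38.7°.
Age = 29.5 × 38.7°/360° ≈ 3.17 days.

3.2 days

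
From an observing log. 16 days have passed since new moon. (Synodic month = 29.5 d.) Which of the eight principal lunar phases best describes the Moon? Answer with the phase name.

full moon

At 16/29.5 of the cycle, θ ≈ 195° — the full moon range.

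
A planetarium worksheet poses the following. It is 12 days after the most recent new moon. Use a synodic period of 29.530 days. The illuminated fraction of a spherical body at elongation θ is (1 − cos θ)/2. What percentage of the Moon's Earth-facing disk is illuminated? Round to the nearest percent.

The Moon has covered 12/29.530 of its cycle, so θ ≈ 360° × 12/29.530 = 146.3°.
With cos θ = (-0.832), the lit fraction is (1 − (-0.832))/2 ≈ 0.916, so 92%.

92%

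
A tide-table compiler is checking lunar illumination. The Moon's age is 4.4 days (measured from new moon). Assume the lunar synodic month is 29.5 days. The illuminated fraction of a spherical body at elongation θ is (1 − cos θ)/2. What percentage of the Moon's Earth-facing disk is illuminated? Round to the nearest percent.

Elongation θ = 360° × 4.4/29.5 ≈ 53.7°.
Illuminated fraction = (1 − cos 53.7°)/2 = (1 − 0.592)/2 ≈ 0.204, so 20%.

20%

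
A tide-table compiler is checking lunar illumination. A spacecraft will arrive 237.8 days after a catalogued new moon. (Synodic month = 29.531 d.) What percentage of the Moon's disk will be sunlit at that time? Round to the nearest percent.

3%

237.8/29.531 = 8.053 lunations, so 8 complete cycles and 1.55 d into the next.
The Moon has covered 1.55/29.531 of its cycle, so θ ≈ 360° × 1.55/29.531 = 18.9°.
Illuminated fraction = (1 − cos 18.9°)/2 = (1 − 0.946)/2 ≈ 0.027, so 3%.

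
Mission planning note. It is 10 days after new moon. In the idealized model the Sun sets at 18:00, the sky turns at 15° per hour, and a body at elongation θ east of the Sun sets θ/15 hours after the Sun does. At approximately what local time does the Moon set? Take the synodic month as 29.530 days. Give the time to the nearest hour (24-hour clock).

02:00

Phase angle: θ = 360°·(10 d)/(29.530 d) = 121.9°.
At 15° of sky rotation per hour, 121.9° corresponds to a 8.13 h lag.
18:00 + 8.13 h ≈ 02:08 → 02:00 to the nearest hour.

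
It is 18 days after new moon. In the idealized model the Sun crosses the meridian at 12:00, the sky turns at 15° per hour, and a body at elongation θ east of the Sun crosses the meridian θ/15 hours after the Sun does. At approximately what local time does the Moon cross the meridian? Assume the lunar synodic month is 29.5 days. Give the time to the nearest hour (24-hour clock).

03:00

Phase angle: θ = 360°·(18 d)/(29.5 d) = 219.7°.
Delay after the Sun = 219.7° / (15°/h) ≈ 14.64 h.
12:00 + 14.64 h ≈ 02:39 → 03:00 to the nearest hour.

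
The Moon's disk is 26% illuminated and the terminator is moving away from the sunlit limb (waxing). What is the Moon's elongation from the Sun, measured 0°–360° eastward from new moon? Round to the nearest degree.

From f = (1 − cos θ)/2: cos θ = 1 − 2×0.26 = 0.480; arccos → 61.3°.
Before full moon the principal value applies: θ = 61.3°.

61°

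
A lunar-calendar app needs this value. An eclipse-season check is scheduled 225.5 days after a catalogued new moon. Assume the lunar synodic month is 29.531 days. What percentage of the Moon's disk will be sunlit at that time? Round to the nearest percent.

225.5/29.531 = 7.636 lunations, so 7 complete cycles and 18.78 d into the next.
The Moon has covered 18.78/29.531 of its cycle, so θ ≈ 360° × 18.78/29.531 = 229.0°.
cos 229.0° = (-0.656), so f = (1 − (-0.656))/2 = 0.828, so 83%.

83%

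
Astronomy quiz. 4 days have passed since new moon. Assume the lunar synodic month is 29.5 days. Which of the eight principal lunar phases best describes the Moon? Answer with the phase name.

θ ≈ 360° × 4/29.5 = 49°, which falls in the waxing crescent sector.

waxing crescent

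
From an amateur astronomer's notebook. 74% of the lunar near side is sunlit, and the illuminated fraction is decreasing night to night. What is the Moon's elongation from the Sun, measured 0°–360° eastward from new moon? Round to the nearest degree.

From f = (1 − cos θ)/2: cos θ = 1 − 2×0.74 = -0.480; arccos → 118.7°.
Since the Moon is past full (waning), take the reflex angle: θ = 360° − 118.7° = 241.3°.

241°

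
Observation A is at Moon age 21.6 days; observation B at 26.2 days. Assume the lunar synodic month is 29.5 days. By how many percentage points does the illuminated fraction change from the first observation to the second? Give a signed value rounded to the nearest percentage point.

First observation: θ = 360°·21.6/29.5 = 263.6°, so f = 0.556.
Second observation: θ = 319.7°, f = 0.119.
Δf = 0.119 − 0.556 = -0.437, i.e. -44 pp.

-44 percentage points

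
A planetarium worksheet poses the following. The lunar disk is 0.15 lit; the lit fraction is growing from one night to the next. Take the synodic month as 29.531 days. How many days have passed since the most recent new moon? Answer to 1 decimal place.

From f = (1 − cos θ)/2: cos θ = 1 − 2×0.15 = 0.700; arccos → 45.6°.
Waxing ⇒ before full, so θ = 45.6°.
At 360°/29.531 d per day, 45.6° corresponds to 3.74 days.

3.7 days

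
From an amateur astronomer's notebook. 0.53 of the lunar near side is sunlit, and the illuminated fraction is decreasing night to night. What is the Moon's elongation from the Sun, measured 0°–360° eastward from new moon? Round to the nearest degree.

cos θ = 1 − 2f = -0.060, giving a principal value of 93.4°.
A waning Moon lies in 180°–360°, so θ = 360° − 93.4° = 266.6°.

267°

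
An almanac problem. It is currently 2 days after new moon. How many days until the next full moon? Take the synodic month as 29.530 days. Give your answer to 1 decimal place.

Full moon is 0.5 of the way through the cycle: age 0.5 × 29.530 = 14.765 d.
That is 14.765 − 2 = 12.765 days ahead.

12.8 days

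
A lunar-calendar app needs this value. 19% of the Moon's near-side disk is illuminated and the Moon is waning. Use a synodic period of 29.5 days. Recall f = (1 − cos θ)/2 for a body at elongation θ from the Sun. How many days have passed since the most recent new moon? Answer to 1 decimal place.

25.3 days

Invert f = (1 − cos θ)/2 to get cos θ = 1 − 2(0.19) = 0.620, hence θ₀ = arccos 0.620 = 51.7°.
Waning ⇒ past full, so θ = 360° − 51.7° = 308.3°.
At 360°/29.5 d per day, 308.3° corresponds to 25.26 days.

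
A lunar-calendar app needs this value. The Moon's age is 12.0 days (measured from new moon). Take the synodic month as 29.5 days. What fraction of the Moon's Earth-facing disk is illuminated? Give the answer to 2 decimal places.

0.92

The Moon has covered 12.0/29.5 of its cycle, so θ ≈ 360° × 12.0/29.5 = 146.4°.
cos 146.4° = (-0.833), so f = (1 − (-0.833))/2 = 0.917.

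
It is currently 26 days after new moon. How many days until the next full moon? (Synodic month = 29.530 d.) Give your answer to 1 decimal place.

Full moon occurs at elongation 180°, i.e. at age 29.530 × 180/360 = 14.765 d.
Already past this cycle's full moon; the next is at 14.765 + 29.530 = 44.295 d, so 44.295 − 26 = 18.295 days.

18.3 days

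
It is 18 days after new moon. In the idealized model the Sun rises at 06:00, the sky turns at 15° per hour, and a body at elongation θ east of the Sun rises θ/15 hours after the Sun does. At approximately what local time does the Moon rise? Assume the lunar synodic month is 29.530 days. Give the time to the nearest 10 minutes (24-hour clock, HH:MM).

20:40

Phase angle: θ = 360°·(18 d)/(29.530 d) = 219.4°.
The Moon trails the Sun by θ/15 = 219.4/15 ≈ 14.63 hours.
06:00 + 14.629 h ≈ 20:38 → 20:40 to the nearest ten minutes.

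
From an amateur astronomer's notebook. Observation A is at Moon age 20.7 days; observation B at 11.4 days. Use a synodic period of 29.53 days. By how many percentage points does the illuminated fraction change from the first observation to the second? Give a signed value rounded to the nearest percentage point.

+23 percentage points

θ₁ = 360° × 20.7/29.53 = 252.4°, f₁ = (1 − cos θ₁)/2 = 0.652.
θ₂ = 360° × 11.4/29.53 = 139.0°, f₂ = (1 − cos θ₂)/2 = 0.877.
Change = f₂ − f₁ = +0.226 → +23 percentage points.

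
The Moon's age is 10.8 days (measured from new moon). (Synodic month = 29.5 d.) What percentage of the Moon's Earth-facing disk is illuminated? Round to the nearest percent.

The Moon has covered 10.8/29.5 of its cycle, so θ ≈ 360° × 10.8/29.5 = 131.8°.
With cos θ = (-0.666), the lit fraction is (1 − (-0.666))/2 ≈ 0.833, so 83%.

83%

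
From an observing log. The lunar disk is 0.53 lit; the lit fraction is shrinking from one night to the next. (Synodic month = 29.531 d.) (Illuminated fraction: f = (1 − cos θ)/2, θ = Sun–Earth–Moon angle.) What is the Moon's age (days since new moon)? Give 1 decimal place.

21.9 days

cos θ = 1 − 2f = -0.060, giving a principal value of 93.4°.
Since the Moon is past full (waning), take the reflex angle: θ = 360° − 93.4° = 266.6°.
Age = 29.531 × 266.6°/360° ≈ 21.87 days.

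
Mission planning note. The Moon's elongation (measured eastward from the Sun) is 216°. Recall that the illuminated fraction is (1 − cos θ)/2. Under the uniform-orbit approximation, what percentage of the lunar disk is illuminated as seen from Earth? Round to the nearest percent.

90%

Half-versine of 216°: (1 − (-0.809))/2 = 0.905, i.e. 90%.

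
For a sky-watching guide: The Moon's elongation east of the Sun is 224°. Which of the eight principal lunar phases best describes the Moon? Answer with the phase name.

waning gibbous

224° lies in the waning gibbous sector of the 8-phase cycle.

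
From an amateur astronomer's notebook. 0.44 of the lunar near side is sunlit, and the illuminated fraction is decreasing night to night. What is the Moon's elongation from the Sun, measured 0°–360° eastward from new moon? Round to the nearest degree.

Invert f = (1 − cos θ)/2 to get cos θ = 1 − 2(0.44) = 0.120, hence θ₀ = arccos 0.120 = 83.1°.
Since the Moon is past full (waning), take the reflex angle: θ = 360° − 83.1° = 276.9°.

277°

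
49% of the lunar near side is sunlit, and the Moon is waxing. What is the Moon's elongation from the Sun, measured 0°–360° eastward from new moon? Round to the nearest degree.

89°

Invert f = (1 − cos θ)/2 to get cos θ = 1 − 2(0.49) = 0.020, hence θ₀ = arccos 0.020 = 88.9°.
The Moon is waxing (0°–180°), so θ = 88.9° directly.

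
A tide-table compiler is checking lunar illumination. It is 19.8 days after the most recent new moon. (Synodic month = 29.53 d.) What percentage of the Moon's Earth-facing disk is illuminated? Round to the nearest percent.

Phase angle: θ = 360°·(19.8 d)/(29.53 d) = 241.4°.
With cos θ = (-0.479), the lit fraction is (1 − (-0.479))/2 ≈ 0.739, so 74%.

74%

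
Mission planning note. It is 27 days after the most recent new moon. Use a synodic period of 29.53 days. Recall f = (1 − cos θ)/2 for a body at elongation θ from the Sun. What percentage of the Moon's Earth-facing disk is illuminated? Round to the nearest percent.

The Moon has covered 27/29.53 of its cycle, so θ ≈ 360° × 27/29.53 = 329.2°.
Illuminated fraction = (1 − cos 329.2°)/2 = (1 − 0.859)/2 ≈ 0.071, so 7%.

7%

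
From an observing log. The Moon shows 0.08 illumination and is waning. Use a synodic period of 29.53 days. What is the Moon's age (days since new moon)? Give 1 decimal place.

26.8 days

From f = (1 − cos θ)/2: cos θ = 1 − 2×0.08 = 0.840; arccos → 32.9°.
A waning Moon lies in 180°–360°, so θ = 360° − 32.9° = 327.1°.
That fraction of the synodic month is 327.1/360 × 29.53 d ≈ 26.83 d.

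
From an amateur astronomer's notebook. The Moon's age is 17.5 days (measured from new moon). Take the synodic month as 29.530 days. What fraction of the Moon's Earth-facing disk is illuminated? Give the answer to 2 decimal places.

Elongation θ = 360° × 17.5/29.530 ≈ 213.3°.
With cos θ = (-0.835), the lit fraction is (1 − (-0.835))/2 ≈ 0.918.

0.92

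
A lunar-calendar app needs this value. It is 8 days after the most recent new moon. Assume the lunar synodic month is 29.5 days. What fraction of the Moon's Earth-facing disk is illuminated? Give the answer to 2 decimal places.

Elongation θ = 360° × 8/29.5 ≈ 97.6°.
With cos θ = (-0.133), the lit fraction is (1 − (-0.133))/2 ≈ 0.566.

0.57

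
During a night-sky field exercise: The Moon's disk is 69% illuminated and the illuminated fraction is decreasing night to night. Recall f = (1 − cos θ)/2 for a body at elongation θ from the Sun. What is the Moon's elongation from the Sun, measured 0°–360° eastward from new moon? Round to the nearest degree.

248°

Invert f = (1 − cos θ)/2 to get cos θ = 1 − 2(0.69) = -0.380, hence θ₀ = arccos -0.380 = 112.3°.
Waning ⇒ past full, so θ = 360° − 112.3° = 247.7°.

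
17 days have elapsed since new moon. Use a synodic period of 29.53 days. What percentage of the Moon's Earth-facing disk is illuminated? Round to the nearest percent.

Elongation θ = 360° × 17/29.53 ≈ 207.2°.
cos 207.2° = (-0.889), so f = (1 − (-0.889))/2 = 0.945, so 94%.

94%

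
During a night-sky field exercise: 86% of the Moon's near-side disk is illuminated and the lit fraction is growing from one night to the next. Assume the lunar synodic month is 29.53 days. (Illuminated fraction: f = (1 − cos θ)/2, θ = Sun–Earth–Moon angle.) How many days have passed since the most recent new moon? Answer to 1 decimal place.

From f = (1 − cos θ)/2: cos θ = 1 − 2×0.86 = -0.720; arccos → 136.1°.
The Moon is waxing (0°–180°), so θ = 136.1° directly.
At 360°/29.53 d per day, 136.1° corresponds to 11.16 days.

11.2 days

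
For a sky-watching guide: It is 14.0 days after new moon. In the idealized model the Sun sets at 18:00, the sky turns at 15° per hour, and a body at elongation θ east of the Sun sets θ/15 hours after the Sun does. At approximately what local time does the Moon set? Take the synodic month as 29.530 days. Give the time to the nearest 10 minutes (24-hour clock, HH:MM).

Elongation θ = 360° × 14.0/29.530 ≈ 170.7°.
Delay after the Sun = 170.7° / (15°/h) ≈ 11.38 h.
18:00 + 11.378 h ≈ 05:23 → 05:20 to the nearest ten minutes.

05:20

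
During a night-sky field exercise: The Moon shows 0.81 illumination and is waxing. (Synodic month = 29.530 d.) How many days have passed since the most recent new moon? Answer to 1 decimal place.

10.5 days

From f = (1 − cos θ)/2: cos θ = 1 − 2×0.81 = -0.620; arccos → 128.3°.
Before full moon the principal value applies: θ = 128.3°.
That fraction of the synodic month is 128.3/360 × 29.530 d ≈ 10.53 d.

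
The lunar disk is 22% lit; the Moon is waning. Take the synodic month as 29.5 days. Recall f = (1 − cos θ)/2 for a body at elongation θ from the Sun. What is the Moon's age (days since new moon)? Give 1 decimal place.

24.9 days

Invert f = (1 − cos θ)/2 to get cos θ = 1 − 2(0.22) = 0.560, hence θ₀ = arccos 0.560 = 55.9°.
Since the Moon is past full (waning), take the reflex angle: θ = 360° − 55.9° = 304.1°.
Age = 29.5 × 304.1°/360° ≈ 24.92 days.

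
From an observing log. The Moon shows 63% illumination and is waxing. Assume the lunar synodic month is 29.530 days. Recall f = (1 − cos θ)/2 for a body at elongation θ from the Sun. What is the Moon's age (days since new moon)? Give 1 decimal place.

From f = (1 − cos θ)/2: cos θ = 1 − 2×0.63 = -0.260; arccos → 105.1°.
Waxing ⇒ before full, so θ = 105.1°.
At 360°/29.530 d per day, 105.1° corresponds to 8.62 days.

8.6 days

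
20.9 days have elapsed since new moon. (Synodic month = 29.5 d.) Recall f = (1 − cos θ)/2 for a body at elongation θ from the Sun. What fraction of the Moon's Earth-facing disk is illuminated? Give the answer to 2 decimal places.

0.63

The Moon has covered 20.9/29.5 of its cycle, so θ ≈ 360° × 20.9/29.5 = 255.1°.
cos 255.1° = (-0.258), so f = (1 − (-0.258))/2 = 0.629.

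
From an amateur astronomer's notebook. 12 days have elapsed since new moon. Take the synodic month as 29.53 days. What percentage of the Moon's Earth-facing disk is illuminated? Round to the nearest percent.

Phase angle: θ = 360°·(12 d)/(29.53 d) = 146.3°.
With cos θ = (-0.832), the lit fraction is (1 − (-0.832))/2 ≈ 0.916, so 92%.

92%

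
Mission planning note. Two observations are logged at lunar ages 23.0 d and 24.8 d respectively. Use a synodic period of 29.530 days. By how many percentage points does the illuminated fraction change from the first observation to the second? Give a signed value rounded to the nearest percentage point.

First observation: θ = 360°·23.0/29.530 = 280.4°, so f = 0.410.
Second observation: θ = 302.3°, f = 0.233.
Δf = 0.233 − 0.410 = -0.177, i.e. -18 pp.

-18 pp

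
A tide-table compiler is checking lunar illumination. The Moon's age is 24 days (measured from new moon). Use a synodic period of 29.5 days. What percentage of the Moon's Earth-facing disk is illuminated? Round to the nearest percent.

The Moon has covered 24/29.5 of its cycle, so θ ≈ 360° × 24/29.5 = 292.9°.
With cos θ = 0.389, the lit fraction is (1 − 0.389)/2 ≈ 0.306, so 31%.

31%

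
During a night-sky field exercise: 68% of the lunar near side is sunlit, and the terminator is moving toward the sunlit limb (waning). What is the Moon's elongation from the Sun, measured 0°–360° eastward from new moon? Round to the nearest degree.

249°

From f = (1 − cos θ)/2: cos θ = 1 − 2×0.68 = -0.360; arccos → 111.1°.
Since the Moon is past full (waning), take the reflex angle: θ = 360° − 111.1° = 248.9°.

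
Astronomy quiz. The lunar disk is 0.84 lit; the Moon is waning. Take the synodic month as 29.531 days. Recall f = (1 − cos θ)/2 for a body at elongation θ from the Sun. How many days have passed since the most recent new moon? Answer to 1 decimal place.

Invert f = (1 − cos θ)/2 to get cos θ = 1 − 2(0.84) = -0.680, hence θ₀ = arccos -0.680 = 132.8°.
Since the Moon is past full (waning), take the reflex angle: θ = 360° − 132.8° = 227.2°.
At 360°/29.531 d per day, 227.2° corresponds to 18.63 days.

18.6 days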